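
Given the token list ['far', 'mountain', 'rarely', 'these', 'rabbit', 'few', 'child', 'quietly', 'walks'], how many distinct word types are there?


Listing all tokens and tracking unique types:
  Token 1: 'far' -> NEW (unique so far: 1)
  Token 2: 'mountain' -> NEW (unique so far: 2)
  Token 3: 'rarely' -> NEW (unique so far: 3)
  Token 4: 'these' -> NEW (unique so far: 4)
  Token 5: 'rabbit' -> NEW (unique so far: 5)
  Token 6: 'few' -> NEW (unique so far: 6)
  Token 7: 'child' -> NEW (unique so far: 7)
  Token 8: 'quietly' -> NEW (unique so far: 8)
  Token 9: 'walks' -> NEW (unique so far: 9)
Unique types: ('child', 'far', 'few', 'mountain', 'quietly', 'rabbit', 'rarely', 'these', 'walks')
Vocabulary size: 9

9


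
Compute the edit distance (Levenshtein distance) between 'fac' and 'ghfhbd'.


Building DP table for s1='fac' (len 3) and s2='ghfhbd' (len 6):
       g  h  f  h  b  d
    0  1  2  3  4  5  6
  f 1  1  2  2  3  4  5
  a 2  2  2  3  3  4  5
  c 3  3  3  3  4  4  5
Edit distance = dp[3][6] = 5

5


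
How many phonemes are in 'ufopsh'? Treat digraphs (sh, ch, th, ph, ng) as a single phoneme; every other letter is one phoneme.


Parsing 'ufopsh' greedily, digraphs first:
  'u' -> vowel phoneme (phonemes so far: 1)
  'f' -> consonant phoneme (phonemes so far: 2)
  'o' -> vowel phoneme (phonemes so far: 3)
  'p' -> consonant phoneme (phonemes so far: 4)
  'sh' -> digraph (1 consonant phoneme) (phonemes so far: 5)
Total phonemes: 5

5


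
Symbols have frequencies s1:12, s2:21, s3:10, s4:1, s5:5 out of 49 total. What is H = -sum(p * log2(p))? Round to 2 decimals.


Computing entropy H = -sum(p_i * log2(p_i)):
  s1: p = 12/49 = 0.2449, -p*log2(p) = 0.4971
  s2: p = 21/49 = 0.4286, -p*log2(p) = 0.5239
  s3: p = 10/49 = 0.2041, -p*log2(p) = 0.4679
  s4: p = 1/49 = 0.0204, -p*log2(p) = 0.1146
  s5: p = 5/49 = 0.1020, -p*log2(p) = 0.3360
H = sum of terms = 1.9395
Rounded to 2 decimals: 1.94

1.94


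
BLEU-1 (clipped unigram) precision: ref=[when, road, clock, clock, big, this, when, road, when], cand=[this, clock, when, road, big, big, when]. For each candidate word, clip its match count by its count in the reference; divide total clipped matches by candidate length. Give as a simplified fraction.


Reference word counts: {'big': 1, 'clock': 2, 'road': 2, 'this': 1, 'when': 3}
Checking each candidate word (with clipping):
  'this' -> in reference (ref count 1, used 1/1) -> match (matches: 1)
  'clock' -> in reference (ref count 2, used 1/2) -> match (matches: 2)
  'when' -> in reference (ref count 3, used 1/3) -> match (matches: 3)
  'road' -> in reference (ref count 2, used 1/2) -> match (matches: 4)
  'big' -> in reference (ref count 1, used 1/1) -> match (matches: 5)
  'big' -> ref count 1 already used up (1/1) -> clipped, no match (matches: 5)
  'when' -> in reference (ref count 3, used 2/3) -> match (matches: 6)
Clipped matches: 6, Candidate length: 7
Precision = 6/7

6/7


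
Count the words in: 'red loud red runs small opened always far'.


Counting words by splitting on spaces:
  Word 1: 'red'
  Word 2: 'loud'
  Word 3: 'red'
  Word 4: 'runs'
  Word 5: 'small'
  Word 6: 'opened'
  Word 7: 'always'
  Word 8: 'far'
Total words: 8

8


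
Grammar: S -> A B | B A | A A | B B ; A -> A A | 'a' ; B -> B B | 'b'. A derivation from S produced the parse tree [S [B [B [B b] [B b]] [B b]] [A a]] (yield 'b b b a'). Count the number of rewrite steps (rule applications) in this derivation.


Every bracketed nonterminal node [X ...] in the tree is produced by exactly one rule application.
Reading the tree off as a leftmost derivation:
  Step 1: S  =>  B A   (applied S -> B A)
  Step 2: B A  =>  B B A   (applied B -> B B)
  Step 3: B B A  =>  B B B A   (applied B -> B B)
  Step 4: B B B A  =>  b B B A   (applied B -> b)
  Step 5: b B B A  =>  b b B A   (applied B -> b)
  Step 6: b b B A  =>  b b b A   (applied B -> b)
  Step 7: b b b A  =>  b b b a   (applied A -> a)
Final yield: b b b a
Total rewrite steps: 7

7


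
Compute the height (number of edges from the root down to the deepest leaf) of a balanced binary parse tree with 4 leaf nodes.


In a balanced binary tree with n leaves the deepest leaf is ceil(log2(n)) edges below the root.
log2(4) = 2.0000
ceil(2.0000) = 2
height (edges) = 2

2


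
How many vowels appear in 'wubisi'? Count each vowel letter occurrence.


Scanning each character of 'wubisi':
  Position 1: 'w' -> consonant (running count: 0)
  Position 2: 'u' -> vowel (running count: 1)
  Position 3: 'b' -> consonant (running count: 1)
  Position 4: 'i' -> vowel (running count: 2)
  Position 5: 's' -> consonant (running count: 2)
  Position 6: 'i' -> vowel (running count: 3)
Total vowels: 3

3


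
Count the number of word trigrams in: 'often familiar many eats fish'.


Word trigrams from [5] words:
  Trigram 1: (often familiar many)
  Trigram 2: (familiar many eats)
  Trigram 3: (many eats fish)
Total word trigrams: 5 - 2 = 3

3


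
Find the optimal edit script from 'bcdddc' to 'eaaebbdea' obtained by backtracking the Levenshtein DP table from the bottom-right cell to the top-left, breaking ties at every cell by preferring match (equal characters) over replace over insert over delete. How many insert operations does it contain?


Edit distance = 8. Backtracking from cell (6, 9) with preference match > replace > insert > delete,
then listing the resulting alignment 'bcdddc' -> 'eaaebbdea' left to right:
  Step 1: insert 'e' [insertion #1]
  Step 2: insert 'a' [insertion #2]
  Step 3: insert 'a' [insertion #3]
  Step 4: replace b->e
  Step 5: replace c->b
  Step 6: replace d->b
  Step 7: keep 'd'
  Step 8: replace d->e
  Step 9: replace c->a
Total insertions: 3

3


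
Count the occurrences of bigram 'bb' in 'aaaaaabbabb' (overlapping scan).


Scanning 'aaaaaabbabb' for bigram 'bb':
  Position 0: 'aa' -> no
  Position 1: 'aa' -> no
  Position 2: 'aa' -> no
  Position 3: 'aa' -> no
  Position 4: 'aa' -> no
  Position 5: 'ab' -> no
  Position 6: 'bb' -> MATCH
  Position 7: 'ba' -> no
  Position 8: 'ab' -> no
  Position 9: 'bb' -> MATCH
Total matches: 2

2


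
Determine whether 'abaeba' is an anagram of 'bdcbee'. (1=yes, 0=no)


Sort characters of 'abaeba': 'aaabbe'
Sort characters of 'bdcbee': 'bbcdee'
Sorted forms differ -> they are NOT anagrams
Result: 0

0


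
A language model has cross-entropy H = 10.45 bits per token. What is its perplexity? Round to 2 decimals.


Perplexity formula: PP = 2^H
H = 10.45
PP = 2^10.45
Decompose: 2^10.45 = 2^10 * 2^0.45
2^10 = 1024, 2^0.45 ~ 1.3660403
PP ~ 1024 * 1.3660403 = 1398.8252672
Rounded to 2 decimals: 1398.83

1398.83


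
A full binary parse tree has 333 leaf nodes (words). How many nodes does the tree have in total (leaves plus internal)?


Leaf nodes (terminals): 333
Internal nodes = n - 1 = 333 - 1 = 332
Total = leaves + internal = 333 + 332 = 665

665


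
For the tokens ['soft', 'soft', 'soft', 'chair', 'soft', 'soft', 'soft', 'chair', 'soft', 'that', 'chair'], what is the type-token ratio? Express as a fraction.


Tokens: 11
Unique types: ('chair', 'soft', 'that') = 3
TTR = 3/11
Already in lowest terms.

3/11


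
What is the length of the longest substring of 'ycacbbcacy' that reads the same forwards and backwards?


Scanning 'ycacbbcacy' for palindromic substrings.
Substring at positions 0-9: 'ycacbbcacy'.
Check: reverse('ycacbbcacy') = 'ycacbbcacy' -> palindrome confirmed.
No longer palindromic substring exists; longest length = 10

10


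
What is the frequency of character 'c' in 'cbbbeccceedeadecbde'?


Scanning 'cbbbeccceedeadecbde' for 'c':
  Position 0: 'c' -> MATCH (count: 1)
  Position 5: 'c' -> MATCH (count: 2)
  Position 6: 'c' -> MATCH (count: 3)
  Position 7: 'c' -> MATCH (count: 4)
  Position 15: 'c' -> MATCH (count: 5)
Total occurrences of 'c': 5

5


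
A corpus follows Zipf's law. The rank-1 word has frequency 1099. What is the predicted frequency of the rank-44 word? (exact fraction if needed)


Zipf's law: freq(rank) = f1 / rank
f1 = 1099, rank = 44
freq = 1099 / 44
GCD(1099, 44) = 1
Simplified: 1099/44

1099/44


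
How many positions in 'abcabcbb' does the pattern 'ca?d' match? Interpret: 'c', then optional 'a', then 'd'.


Pattern: ca?d means 'c', then optional 'a', then 'd'.
Scanning 'abcabcbb' position-by-position:
  Pos 0: window 'abc' -> no
  Pos 1: window 'bca' -> no
  Pos 2: window 'cab' -> no
  Pos 3: window 'abc' -> no
  Pos 4: window 'bcb' -> no
  Pos 5: window 'cbb' -> no
  Pos 6: window 'bb' -> no
  Pos 7: window 'b' -> no
Total matches: 0

0


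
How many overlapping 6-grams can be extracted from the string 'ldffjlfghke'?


String 'ldffjlfghke' has length L = 11.
Number of overlapping n-grams = L - n + 1
Substituting: 11 - 6 + 1 = 6

6


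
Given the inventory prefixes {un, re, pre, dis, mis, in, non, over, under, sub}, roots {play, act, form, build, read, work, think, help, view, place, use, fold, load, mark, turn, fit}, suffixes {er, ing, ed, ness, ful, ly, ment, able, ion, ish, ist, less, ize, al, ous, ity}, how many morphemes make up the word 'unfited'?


Segmenting 'unfited' against the inventory:
  'un' -> prefix (morpheme 1)
  'fit' -> root (morpheme 2)
  'ed' -> suffix (morpheme 3)
Total morphemes: 3

3


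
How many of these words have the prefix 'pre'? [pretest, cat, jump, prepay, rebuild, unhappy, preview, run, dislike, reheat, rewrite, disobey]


Checking each word for prefix 'pre':
  'pretest' -> YES, starts with 'pre' (count: 1)
  'cat' -> no (count: 1)
  'jump' -> no (count: 1)
  'prepay' -> YES, starts with 'pre' (count: 2)
  'rebuild' -> no (count: 2)
  'unhappy' -> no (count: 2)
  'preview' -> YES, starts with 'pre' (count: 3)
  'run' -> no (count: 3)
  'dislike' -> no (count: 3)
  'reheat' -> no (count: 3)
  'rewrite' -> no (count: 3)
  'disobey' -> no (count: 3)
Total with prefix 'pre': 3

3


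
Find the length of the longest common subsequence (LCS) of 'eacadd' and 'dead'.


DP table for LCS of 'eacadd' and 'dead':
       d  e  a  d
    0  0  0  0  0
  e 0  0  1  1  1
  a 0  0  1  2  2
  c 0  0  1  2  2
  a 0  0  1  2  2
  d 0  1  1  2  3
  d 0  1  1  2  3
LCS: 'ead'
LCS length = 3

3


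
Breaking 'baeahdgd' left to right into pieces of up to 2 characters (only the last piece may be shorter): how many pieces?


'baeahdgd' has 8 characters.
Chunking with max size 2:
  Chunk 1: 'ba' (positions 0-1)
  Chunk 2: 'ea' (positions 2-3)
  Chunk 3: 'hd' (positions 4-5)
  Chunk 4: 'gd' (positions 6-7)
Total chunks: ceil(8 / 2) = 4

4


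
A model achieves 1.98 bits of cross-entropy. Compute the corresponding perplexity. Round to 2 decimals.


Perplexity formula: PP = 2^H
H = 1.98
PP = 2^1.98
Decompose: 2^1.98 = 2^1 * 2^0.98
2^1 = 2, 2^0.98 ~ 1.9724654
PP ~ 2 * 1.9724654 = 3.9449308
Rounded to 2 decimals: 3.94

3.94


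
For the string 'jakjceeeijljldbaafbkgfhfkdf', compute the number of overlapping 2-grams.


String 'jakjceeeijljldbaafbkgfhfkdf' has length L = 27.
Number of overlapping n-grams = L - n + 1
Substituting: 27 - 2 + 1 = 26

26


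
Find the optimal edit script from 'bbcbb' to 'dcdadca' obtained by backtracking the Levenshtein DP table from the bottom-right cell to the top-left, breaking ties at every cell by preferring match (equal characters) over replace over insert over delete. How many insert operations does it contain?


Edit distance = 7. Backtracking from cell (5, 7) with preference match > replace > insert > delete,
then listing the resulting alignment 'bbcbb' -> 'dcdadca' left to right:
  Step 1: insert 'd' [insertion #1]
  Step 2: insert 'c' [insertion #2]
  Step 3: replace b->d
  Step 4: replace b->a
  Step 5: replace c->d
  Step 6: replace b->c
  Step 7: replace b->a
Total insertions: 2

2


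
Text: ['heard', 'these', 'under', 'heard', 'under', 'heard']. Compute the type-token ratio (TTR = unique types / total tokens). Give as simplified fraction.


Tokens: 6
Unique types: ('heard', 'these', 'under') = 3
TTR = 3/6
Simplify: divide both by 3 -> 1/2
TTR = 1/2

1/2


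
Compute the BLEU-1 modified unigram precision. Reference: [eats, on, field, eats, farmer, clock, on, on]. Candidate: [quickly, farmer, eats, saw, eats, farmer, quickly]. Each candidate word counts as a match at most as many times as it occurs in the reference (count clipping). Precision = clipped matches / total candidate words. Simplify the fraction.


Reference word counts: {'clock': 1, 'eats': 2, 'farmer': 1, 'field': 1, 'on': 3}
Checking each candidate word (with clipping):
  'quickly' -> not in reference -> no match (matches: 0)
  'farmer' -> in reference (ref count 1, used 1/1) -> match (matches: 1)
  'eats' -> in reference (ref count 2, used 1/2) -> match (matches: 2)
  'saw' -> not in reference -> no match (matches: 2)
  'eats' -> in reference (ref count 2, used 2/2) -> match (matches: 3)
  'farmer' -> ref count 1 already used up (1/1) -> clipped, no match (matches: 3)
  'quickly' -> not in reference -> no match (matches: 3)
Clipped matches: 3, Candidate length: 7
Precision = 3/7

3/7


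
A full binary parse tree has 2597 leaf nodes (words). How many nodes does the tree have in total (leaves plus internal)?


Leaf nodes (terminals): 2597
Internal nodes = n - 1 = 2597 - 1 = 2596
Total = leaves + internal = 2597 + 2596 = 5193

5193


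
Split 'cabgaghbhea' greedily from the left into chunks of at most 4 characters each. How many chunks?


'cabgaghbhea' has 11 characters.
Chunking with max size 4:
  Chunk 1: 'cabg' (positions 0-3)
  Chunk 2: 'aghb' (positions 4-7)
  Chunk 3: 'hea' (positions 8-10)
Total chunks: ceil(11 / 4) = 3

3


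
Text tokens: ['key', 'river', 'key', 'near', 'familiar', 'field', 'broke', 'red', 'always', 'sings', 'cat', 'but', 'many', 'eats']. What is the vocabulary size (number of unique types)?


Listing all tokens and tracking unique types:
  Token 1: 'key' -> NEW (unique so far: 1)
  Token 2: 'river' -> NEW (unique so far: 2)
  Token 3: 'key' -> duplicate (unique so far: 2)
  Token 4: 'near' -> NEW (unique so far: 3)
  Token 5: 'familiar' -> NEW (unique so far: 4)
  Token 6: 'field' -> NEW (unique so far: 5)
  Token 7: 'broke' -> NEW (unique so far: 6)
  Token 8: 'red' -> NEW (unique so far: 7)
  Token 9: 'always' -> NEW (unique so far: 8)
  Token 10: 'sings' -> NEW (unique so far: 9)
  Token 11: 'cat' -> NEW (unique so far: 10)
  Token 12: 'but' -> NEW (unique so far: 11)
  Token 13: 'many' -> NEW (unique so far: 12)
  Token 14: 'eats' -> NEW (unique so far: 13)
Unique types: ('always', 'broke', 'but', 'cat', 'eats', 'familiar', 'field', 'key', 'many', 'near', 'red', 'river', 'sings')
Vocabulary size: 13

13


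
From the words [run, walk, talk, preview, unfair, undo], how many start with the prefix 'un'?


Checking each word for prefix 'un':
  'run' -> no (count: 0)
  'walk' -> no (count: 0)
  'talk' -> no (count: 0)
  'preview' -> no (count: 0)
  'unfair' -> YES, starts with 'un' (count: 1)
  'undo' -> YES, starts with 'un' (count: 2)
Total with prefix 'un': 2

2


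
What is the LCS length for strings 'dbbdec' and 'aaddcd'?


DP table for LCS of 'dbbdec' and 'aaddcd':
       a  a  d  d  c  d
    0  0  0  0  0  0  0
  d 0  0  0  1  1  1  1
  b 0  0  0  1  1  1  1
  b 0  0  0  1  1  1  1
  d 0  0  0  1  2  2  2
  e 0  0  0  1  2  2  2
  c 0  0  0  1  2  3  3
LCS: 'ddc'
LCS length = 3

3


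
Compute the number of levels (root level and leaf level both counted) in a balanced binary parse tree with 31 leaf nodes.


In a balanced binary tree with n leaves the deepest leaf is ceil(log2(n)) edges below the root,
so counting node levels inclusive of root and leaves gives ceil(log2(n)) + 1 levels.
log2(31) = 4.9542
ceil(4.9542) = 5
levels = 5 + 1 = 6

6


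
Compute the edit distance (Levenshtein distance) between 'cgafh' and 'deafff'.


Building DP table for s1='cgafh' (len 5) and s2='deafff' (len 6):
       d  e  a  f  f  f
    0  1  2  3  4  5  6
  c 1  1  2  3  4  5  6
  g 2  2  2  3  4  5  6
  a 3  3  3  2  3  4  5
  f 4  4  4  3  2  3  4
  h 5  5  5  4  3  3  4
Edit distance = dp[5][6] = 4

4


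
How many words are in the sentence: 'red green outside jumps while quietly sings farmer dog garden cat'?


Counting words by splitting on spaces:
  Word 1: 'red'
  Word 2: 'green'
  Word 3: 'outside'
  Word 4: 'jumps'
  Word 5: 'while'
  Word 6: 'quietly'
  Word 7: 'sings'
  Word 8: 'farmer'
  Word 9: 'dog'
  Word 10: 'garden'
  Word 11: 'cat'
Total words: 11

11


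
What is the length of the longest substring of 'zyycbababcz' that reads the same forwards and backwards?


Scanning 'zyycbababcz' for palindromic substrings.
Substring at positions 3-9: 'cbababc'.
Check: reverse('cbababc') = 'cbababc' -> palindrome confirmed.
Neighbouring characters ('y' / 'z') break symmetry, so it cannot extend further.
No longer palindromic substring exists; longest length = 7

7


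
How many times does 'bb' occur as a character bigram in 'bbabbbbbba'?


Scanning 'bbabbbbbba' for bigram 'bb':
  Position 0: 'bb' -> MATCH
  Position 1: 'ba' -> no
  Position 2: 'ab' -> no
  Position 3: 'bb' -> MATCH
  Position 4: 'bb' -> MATCH
  Position 5: 'bb' -> MATCH
  Position 6: 'bb' -> MATCH
  Position 7: 'bb' -> MATCH
  Position 8: 'ba' -> no
Total matches: 6

6


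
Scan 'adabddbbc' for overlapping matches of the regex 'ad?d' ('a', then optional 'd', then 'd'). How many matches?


Pattern: ad?d means 'a', then optional 'd', then 'd'.
Scanning 'adabddbbc' position-by-position:
  Pos 0: window 'ada' -> MATCH
  Pos 1: window 'dab' -> no
  Pos 2: window 'abd' -> no
  Pos 3: window 'bdd' -> no
  Pos 4: window 'ddb' -> no
  Pos 5: window 'dbb' -> no
  Pos 6: window 'bbc' -> no
  Pos 7: window 'bc' -> no
  Pos 8: window 'c' -> no
Total matches: 1

1


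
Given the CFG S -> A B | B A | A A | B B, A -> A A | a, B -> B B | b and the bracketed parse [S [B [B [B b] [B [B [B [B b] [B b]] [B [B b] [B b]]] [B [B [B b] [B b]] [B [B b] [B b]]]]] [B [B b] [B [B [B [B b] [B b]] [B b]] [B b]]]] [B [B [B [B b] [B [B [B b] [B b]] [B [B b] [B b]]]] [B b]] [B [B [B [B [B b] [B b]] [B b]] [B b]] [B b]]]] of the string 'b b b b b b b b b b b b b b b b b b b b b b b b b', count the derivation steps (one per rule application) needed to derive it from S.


Every bracketed nonterminal node [X ...] in the tree is produced by exactly one rule application.
Reading the tree off as a leftmost derivation:
  Step 1: S  =>  B B   (applied S -> B B)
  Step 2: B B  =>  B B B   (applied B -> B B)
  Step 3: B B B  =>  B B B B   (applied B -> B B)
  Step 4: B B B B  =>  b B B B   (applied B -> b)
  Step 5: b B B B  =>  b B B B B   (applied B -> B B)
  Step 6: b B B B B  =>  b B B B B B   (applied B -> B B)
  Step 7: b B B B B B  =>  b B B B B B B   (applied B -> B B)
  Step 8: b B B B B B B  =>  b b B B B B B   (applied B -> b)
  Step 9: b b B B B B B  =>  b b b B B B B   (applied B -> b)
  Step 10: b b b B B B B  =>  b b b B B B B B   (applied B -> B B)
  Step 11: b b b B B B B B  =>  b b b b B B B B   (applied B -> b)
  Step 12: b b b b B B B B  =>  b b b b b B B B   (applied B -> b)
  Step 13: b b b b b B B B  =>  b b b b b B B B B   (applied B -> B B)
  Step 14: b b b b b B B B B  =>  b b b b b B B B B B   (applied B -> B B)
  Step 15: b b b b b B B B B B  =>  b b b b b b B B B B   (applied B -> b)
  Step 16: b b b b b b B B B B  =>  b b b b b b b B B B   (applied B -> b)
  Step 17: b b b b b b b B B B  =>  b b b b b b b B B B B   (applied B -> B B)
  Step 18: b b b b b b b B B B B  =>  b b b b b b b b B B B   (applied B -> b)
  Step 19: b b b b b b b b B B B  =>  b b b b b b b b b B B   (applied B -> b)
  Step 20: b b b b b b b b b B B  =>  b b b b b b b b b B B B   (applied B -> B B)
  Step 21: b b b b b b b b b B B B  =>  b b b b b b b b b b B B   (applied B -> b)
  Step 22: b b b b b b b b b b B B  =>  b b b b b b b b b b B B B   (applied B -> B B)
  Step 23: b b b b b b b b b b B B B  =>  b b b b b b b b b b B B B B   (applied B -> B B)
  Step 24: b b b b b b b b b b B B B B  =>  b b b b b b b b b b B B B B B   (applied B -> B B)
  Step 25: b b b b b b b b b b B B B B B  =>  b b b b b b b b b b b B B B B   (applied B -> b)
  Step 26: b b b b b b b b b b b B B B B  =>  b b b b b b b b b b b b B B B   (applied B -> b)
  Step 27: b b b b b b b b b b b b B B B  =>  b b b b b b b b b b b b b B B   (applied B -> b)
  Step 28: b b b b b b b b b b b b b B B  =>  b b b b b b b b b b b b b b B   (applied B -> b)
  Step 29: b b b b b b b b b b b b b b B  =>  b b b b b b b b b b b b b b B B   (applied B -> B B)
  Step 30: b b b b b b b b b b b b b b B B  =>  b b b b b b b b b b b b b b B B B   (applied B -> B B)
  Step 31: b b b b b b b b b b b b b b B B B  =>  b b b b b b b b b b b b b b B B B B   (applied B -> B B)
  Step 32: b b b b b b b b b b b b b b B B B B  =>  b b b b b b b b b b b b b b b B B B   (applied B -> b)
  Step 33: b b b b b b b b b b b b b b b B B B  =>  b b b b b b b b b b b b b b b B B B B   (applied B -> B B)
  Step 34: b b b b b b b b b b b b b b b B B B B  =>  b b b b b b b b b b b b b b b B B B B B   (applied B -> B B)
  Step 35: b b b b b b b b b b b b b b b B B B B B  =>  b b b b b b b b b b b b b b b b B B B B   (applied B -> b)
  Step 36: b b b b b b b b b b b b b b b b B B B B  =>  b b b b b b b b b b b b b b b b b B B B   (applied B -> b)
  Step 37: b b b b b b b b b b b b b b b b b B B B  =>  b b b b b b b b b b b b b b b b b B B B B   (applied B -> B B)
  Step 38: b b b b b b b b b b b b b b b b b B B B B  =>  b b b b b b b b b b b b b b b b b b B B B   (applied B -> b)
  Step 39: b b b b b b b b b b b b b b b b b b B B B  =>  b b b b b b b b b b b b b b b b b b b B B   (applied B -> b)
  Step 40: b b b b b b b b b b b b b b b b b b b B B  =>  b b b b b b b b b b b b b b b b b b b b B   (applied B -> b)
  Step 41: b b b b b b b b b b b b b b b b b b b b B  =>  b b b b b b b b b b b b b b b b b b b b B B   (applied B -> B B)
  Step 42: b b b b b b b b b b b b b b b b b b b b B B  =>  b b b b b b b b b b b b b b b b b b b b B B B   (applied B -> B B)
  Step 43: b b b b b b b b b b b b b b b b b b b b B B B  =>  b b b b b b b b b b b b b b b b b b b b B B B B   (applied B -> B B)
  Step 44: b b b b b b b b b b b b b b b b b b b b B B B B  =>  b b b b b b b b b b b b b b b b b b b b B B B B B   (applied B -> B B)
  Step 45: b b b b b b b b b b b b b b b b b b b b B B B B B  =>  b b b b b b b b b b b b b b b b b b b b b B B B B   (applied B -> b)
  Step 46: b b b b b b b b b b b b b b b b b b b b b B B B B  =>  b b b b b b b b b b b b b b b b b b b b b b B B B   (applied B -> b)
  Step 47: b b b b b b b b b b b b b b b b b b b b b b B B B  =>  b b b b b b b b b b b b b b b b b b b b b b b B B   (applied B -> b)
  Step 48: b b b b b b b b b b b b b b b b b b b b b b b B B  =>  b b b b b b b b b b b b b b b b b b b b b b b b B   (applied B -> b)
  Step 49: b b b b b b b b b b b b b b b b b b b b b b b b B  =>  b b b b b b b b b b b b b b b b b b b b b b b b b   (applied B -> b)
Final yield: b b b b b b b b b b b b b b b b b b b b b b b b b
Total rewrite steps: 49

49


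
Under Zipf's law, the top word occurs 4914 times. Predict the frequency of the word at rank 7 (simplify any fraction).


Zipf's law: freq(rank) = f1 / rank
f1 = 4914, rank = 7
freq = 4914 / 7
= 702

702


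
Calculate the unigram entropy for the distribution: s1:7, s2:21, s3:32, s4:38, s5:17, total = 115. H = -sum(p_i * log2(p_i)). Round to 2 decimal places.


Computing entropy H = -sum(p_i * log2(p_i)):
  s1: p = 7/115 = 0.0609, -p*log2(p) = 0.2458
  s2: p = 21/115 = 0.1826, -p*log2(p) = 0.4480
  s3: p = 32/115 = 0.2783, -p*log2(p) = 0.5135
  s4: p = 38/115 = 0.3304, -p*log2(p) = 0.5279
  s5: p = 17/115 = 0.1478, -p*log2(p) = 0.4077
H = sum of terms = 2.1429
Rounded to 2 decimals: 2.14

2.14


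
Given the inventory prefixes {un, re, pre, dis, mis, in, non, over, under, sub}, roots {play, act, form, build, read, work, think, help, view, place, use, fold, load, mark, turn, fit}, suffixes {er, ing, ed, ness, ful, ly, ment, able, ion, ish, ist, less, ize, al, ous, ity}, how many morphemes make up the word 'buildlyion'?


Segmenting 'buildlyion' against the inventory:
  'build' -> root (morpheme 1)
  'ly' -> suffix (morpheme 2)
  'ion' -> suffix (morpheme 3)
Total morphemes: 3

3


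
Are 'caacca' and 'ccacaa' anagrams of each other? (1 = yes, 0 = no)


Sort characters of 'caacca': 'aaaccc'
Sort characters of 'ccacaa': 'aaaccc'
Sorted forms match -> they ARE anagrams
Result: 1

1


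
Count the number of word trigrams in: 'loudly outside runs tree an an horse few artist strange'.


Word trigrams from [10] words:
  Trigram 1: (loudly outside runs)
  Trigram 2: (outside runs tree)
  Trigram 3: (runs tree an)
  Trigram 4: (tree an an)
  Trigram 5: (an an horse)
  Trigram 6: (an horse few)
  Trigram 7: (horse few artist)
  Trigram 8: (few artist strange)
Total word trigrams: 10 - 2 = 8

8


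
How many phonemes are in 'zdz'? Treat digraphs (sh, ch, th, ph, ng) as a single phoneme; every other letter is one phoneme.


Parsing 'zdz' greedily, digraphs first:
  'z' -> consonant phoneme (phonemes so far: 1)
  'd' -> consonant phoneme (phonemes so far: 2)
  'z' -> consonant phoneme (phonemes so far: 3)
Total phonemes: 3

3


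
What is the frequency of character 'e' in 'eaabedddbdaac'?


Scanning 'eaabedddbdaac' for 'e':
  Position 0: 'e' -> MATCH (count: 1)
  Position 4: 'e' -> MATCH (count: 2)
Total occurrences of 'e': 2

2


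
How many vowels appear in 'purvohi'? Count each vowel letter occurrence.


Scanning each character of 'purvohi':
  Position 1: 'p' -> consonant (running count: 0)
  Position 2: 'u' -> vowel (running count: 1)
  Position 3: 'r' -> consonant (running count: 1)
  Position 4: 'v' -> consonant (running count: 1)
  Position 5: 'o' -> vowel (running count: 2)
  Position 6: 'h' -> consonant (running count: 2)
  Position 7: 'i' -> vowel (running count: 3)
Total vowels: 3

3


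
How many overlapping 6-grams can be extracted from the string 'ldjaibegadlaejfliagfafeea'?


String 'ldjaibegadlaejfliagfafeea' has length L = 25.
Number of overlapping n-grams = L - n + 1
Substituting: 25 - 6 + 1 = 20

20


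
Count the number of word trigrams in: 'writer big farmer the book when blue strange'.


Word trigrams from [8] words:
  Trigram 1: (writer big farmer)
  Trigram 2: (big farmer the)
  Trigram 3: (farmer the book)
  Trigram 4: (the book when)
  Trigram 5: (book when blue)
  Trigram 6: (when blue strange)
Total word trigrams: 8 - 2 = 6

6


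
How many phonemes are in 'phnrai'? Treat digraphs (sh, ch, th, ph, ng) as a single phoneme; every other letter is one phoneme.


Parsing 'phnrai' greedily, digraphs first:
  'ph' -> digraph (1 consonant phoneme) (phonemes so far: 1)
  'n' -> consonant phoneme (phonemes so far: 2)
  'r' -> consonant phoneme (phonemes so far: 3)
  'a' -> vowel phoneme (phonemes so far: 4)
  'i' -> vowel phoneme (phonemes so far: 5)
Total phonemes: 5

5


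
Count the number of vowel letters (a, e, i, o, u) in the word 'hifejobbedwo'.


Scanning each character of 'hifejobbedwo':
  Position 1: 'h' -> consonant (running count: 0)
  Position 2: 'i' -> vowel (running count: 1)
  Position 3: 'f' -> consonant (running count: 1)
  Position 4: 'e' -> vowel (running count: 2)
  Position 5: 'j' -> consonant (running count: 2)
  Position 6: 'o' -> vowel (running count: 3)
  Position 7: 'b' -> consonant (running count: 3)
  Position 8: 'b' -> consonant (running count: 3)
  Position 9: 'e' -> vowel (running count: 4)
  Position 10: 'd' -> consonant (running count: 4)
  Position 11: 'w' -> consonant (running count: 4)
  Position 12: 'o' -> vowel (running count: 5)
Total vowels: 5

5


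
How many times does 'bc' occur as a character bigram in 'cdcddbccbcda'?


Scanning 'cdcddbccbcda' for bigram 'bc':
  Position 0: 'cd' -> no
  Position 1: 'dc' -> no
  Position 2: 'cd' -> no
  Position 3: 'dd' -> no
  Position 4: 'db' -> no
  Position 5: 'bc' -> MATCH
  Position 6: 'cc' -> no
  Position 7: 'cb' -> no
  Position 8: 'bc' -> MATCH
  Position 9: 'cd' -> no
  Position 10: 'da' -> no
Total matches: 2

2


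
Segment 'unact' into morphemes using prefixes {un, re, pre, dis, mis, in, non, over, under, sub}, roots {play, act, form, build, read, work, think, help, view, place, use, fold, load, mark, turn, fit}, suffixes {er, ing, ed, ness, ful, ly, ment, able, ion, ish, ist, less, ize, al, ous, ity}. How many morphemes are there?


Segmenting 'unact' against the inventory:
  'un' -> prefix (morpheme 1)
  'act' -> root (morpheme 2)
Total morphemes: 2

2


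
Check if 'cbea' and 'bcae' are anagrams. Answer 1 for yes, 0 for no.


Sort characters of 'cbea': 'abce'
Sort characters of 'bcae': 'abce'
Sorted forms match -> they ARE anagrams
Result: 1

1


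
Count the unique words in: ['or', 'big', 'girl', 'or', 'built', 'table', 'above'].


Listing all tokens and tracking unique types:
  Token 1: 'or' -> NEW (unique so far: 1)
  Token 2: 'big' -> NEW (unique so far: 2)
  Token 3: 'girl' -> NEW (unique so far: 3)
  Token 4: 'or' -> duplicate (unique so far: 3)
  Token 5: 'built' -> NEW (unique so far: 4)
  Token 6: 'table' -> NEW (unique so far: 5)
  Token 7: 'above' -> NEW (unique so far: 6)
Unique types: ('above', 'big', 'built', 'girl', 'or', 'table')
Vocabulary size: 6

6


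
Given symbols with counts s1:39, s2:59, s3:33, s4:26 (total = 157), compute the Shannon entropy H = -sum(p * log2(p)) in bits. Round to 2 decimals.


Computing entropy H = -sum(p_i * log2(p_i)):
  s1: p = 39/157 = 0.2484, -p*log2(p) = 0.4991
  s2: p = 59/157 = 0.3758, -p*log2(p) = 0.5306
  s3: p = 33/157 = 0.2102, -p*log2(p) = 0.4730
  s4: p = 26/157 = 0.1656, -p*log2(p) = 0.4296
H = sum of terms = 1.9323
Rounded to 2 decimals: 1.93

1.93


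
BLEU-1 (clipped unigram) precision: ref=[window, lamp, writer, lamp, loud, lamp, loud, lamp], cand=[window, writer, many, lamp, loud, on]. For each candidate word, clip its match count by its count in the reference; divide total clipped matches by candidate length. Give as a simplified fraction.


Reference word counts: {'lamp': 4, 'loud': 2, 'window': 1, 'writer': 1}
Checking each candidate word (with clipping):
  'window' -> in reference (ref count 1, used 1/1) -> match (matches: 1)
  'writer' -> in reference (ref count 1, used 1/1) -> match (matches: 2)
  'many' -> not in reference -> no match (matches: 2)
  'lamp' -> in reference (ref count 4, used 1/4) -> match (matches: 3)
  'loud' -> in reference (ref count 2, used 1/2) -> match (matches: 4)
  'on' -> not in reference -> no match (matches: 4)
Clipped matches: 4, Candidate length: 6
Precision = 4/6 = 2/3

2/3


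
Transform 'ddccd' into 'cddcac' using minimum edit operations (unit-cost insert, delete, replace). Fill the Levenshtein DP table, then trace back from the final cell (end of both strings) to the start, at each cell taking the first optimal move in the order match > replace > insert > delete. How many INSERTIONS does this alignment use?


Edit distance = 3. Backtracking from cell (5, 6) with preference match > replace > insert > delete,
then listing the resulting alignment 'ddccd' -> 'cddcac' left to right:
  Step 1: insert 'c' [insertion #1]
  Step 2: keep 'd'
  Step 3: keep 'd'
  Step 4: keep 'c'
  Step 5: replace c->a
  Step 6: replace d->c
Total insertions: 1

1


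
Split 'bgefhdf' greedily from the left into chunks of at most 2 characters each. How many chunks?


'bgefhdf' has 7 characters.
Chunking with max size 2:
  Chunk 1: 'bg' (positions 0-1)
  Chunk 2: 'ef' (positions 2-3)
  Chunk 3: 'hd' (positions 4-5)
  Chunk 4: 'f' (positions 6-6)
Total chunks: ceil(7 / 2) = 4

4


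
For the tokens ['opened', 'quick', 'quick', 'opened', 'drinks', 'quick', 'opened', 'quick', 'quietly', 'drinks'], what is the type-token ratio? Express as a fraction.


Tokens: 10
Unique types: ('drinks', 'opened', 'quick', 'quietly') = 4
TTR = 4/10
Simplify: divide both by 2 -> 2/5
TTR = 2/5

2/5


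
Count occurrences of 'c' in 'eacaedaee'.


Scanning 'eacaedaee' for 'c':
  Position 2: 'c' -> MATCH (count: 1)
Total occurrences of 'c': 1

1


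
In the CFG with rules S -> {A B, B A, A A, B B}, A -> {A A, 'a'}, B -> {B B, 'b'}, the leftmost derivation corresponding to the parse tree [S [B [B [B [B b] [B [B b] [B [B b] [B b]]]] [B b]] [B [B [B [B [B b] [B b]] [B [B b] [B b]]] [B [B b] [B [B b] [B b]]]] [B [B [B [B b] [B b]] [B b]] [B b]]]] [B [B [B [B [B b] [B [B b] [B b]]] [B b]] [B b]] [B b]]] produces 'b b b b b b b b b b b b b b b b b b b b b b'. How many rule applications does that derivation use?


Every bracketed nonterminal node [X ...] in the tree is produced by exactly one rule application.
Reading the tree off as a leftmost derivation:
  Step 1: S  =>  B B   (applied S -> B B)
  Step 2: B B  =>  B B B   (applied B -> B B)
  Step 3: B B B  =>  B B B B   (applied B -> B B)
  Step 4: B B B B  =>  B B B B B   (applied B -> B B)
  Step 5: B B B B B  =>  b B B B B   (applied B -> b)
  Step 6: b B B B B  =>  b B B B B B   (applied B -> B B)
  Step 7: b B B B B B  =>  b b B B B B   (applied B -> b)
  Step 8: b b B B B B  =>  b b B B B B B   (applied B -> B B)
  Step 9: b b B B B B B  =>  b b b B B B B   (applied B -> b)
  Step 10: b b b B B B B  =>  b b b b B B B   (applied B -> b)
  Step 11: b b b b B B B  =>  b b b b b B B   (applied B -> b)
  Step 12: b b b b b B B  =>  b b b b b B B B   (applied B -> B B)
  Step 13: b b b b b B B B  =>  b b b b b B B B B   (applied B -> B B)
  Step 14: b b b b b B B B B  =>  b b b b b B B B B B   (applied B -> B B)
  Step 15: b b b b b B B B B B  =>  b b b b b B B B B B B   (applied B -> B B)
  Step 16: b b b b b B B B B B B  =>  b b b b b b B B B B B   (applied B -> b)
  Step 17: b b b b b b B B B B B  =>  b b b b b b b B B B B   (applied B -> b)
  Step 18: b b b b b b b B B B B  =>  b b b b b b b B B B B B   (applied B -> B B)
  Step 19: b b b b b b b B B B B B  =>  b b b b b b b b B B B B   (applied B -> b)
  Step 20: b b b b b b b b B B B B  =>  b b b b b b b b b B B B   (applied B -> b)
  Step 21: b b b b b b b b b B B B  =>  b b b b b b b b b B B B B   (applied B -> B B)
  Step 22: b b b b b b b b b B B B B  =>  b b b b b b b b b b B B B   (applied B -> b)
  Step 23: b b b b b b b b b b B B B  =>  b b b b b b b b b b B B B B   (applied B -> B B)
  Step 24: b b b b b b b b b b B B B B  =>  b b b b b b b b b b b B B B   (applied B -> b)
  Step 25: b b b b b b b b b b b B B B  =>  b b b b b b b b b b b b B B   (applied B -> b)
  Step 26: b b b b b b b b b b b b B B  =>  b b b b b b b b b b b b B B B   (applied B -> B B)
  Step 27: b b b b b b b b b b b b B B B  =>  b b b b b b b b b b b b B B B B   (applied B -> B B)
  Step 28: b b b b b b b b b b b b B B B B  =>  b b b b b b b b b b b b B B B B B   (applied B -> B B)
  Step 29: b b b b b b b b b b b b B B B B B  =>  b b b b b b b b b b b b b B B B B   (applied B -> b)
  Step 30: b b b b b b b b b b b b b B B B B  =>  b b b b b b b b b b b b b b B B B   (applied B -> b)
  Step 31: b b b b b b b b b b b b b b B B B  =>  b b b b b b b b b b b b b b b B B   (applied B -> b)
  Step 32: b b b b b b b b b b b b b b b B B  =>  b b b b b b b b b b b b b b b b B   (applied B -> b)
  Step 33: b b b b b b b b b b b b b b b b B  =>  b b b b b b b b b b b b b b b b B B   (applied B -> B B)
  Step 34: b b b b b b b b b b b b b b b b B B  =>  b b b b b b b b b b b b b b b b B B B   (applied B -> B B)
  Step 35: b b b b b b b b b b b b b b b b B B B  =>  b b b b b b b b b b b b b b b b B B B B   (applied B -> B B)
  Step 36: b b b b b b b b b b b b b b b b B B B B  =>  b b b b b b b b b b b b b b b b B B B B B   (applied B -> B B)
  Step 37: b b b b b b b b b b b b b b b b B B B B B  =>  b b b b b b b b b b b b b b b b b B B B B   (applied B -> b)
  Step 38: b b b b b b b b b b b b b b b b b B B B B  =>  b b b b b b b b b b b b b b b b b B B B B B   (applied B -> B B)
  Step 39: b b b b b b b b b b b b b b b b b B B B B B  =>  b b b b b b b b b b b b b b b b b b B B B B   (applied B -> b)
  Step 40: b b b b b b b b b b b b b b b b b b B B B B  =>  b b b b b b b b b b b b b b b b b b b B B B   (applied B -> b)
  Step 41: b b b b b b b b b b b b b b b b b b b B B B  =>  b b b b b b b b b b b b b b b b b b b b B B   (applied B -> b)
  Step 42: b b b b b b b b b b b b b b b b b b b b B B  =>  b b b b b b b b b b b b b b b b b b b b b B   (applied B -> b)
  Step 43: b b b b b b b b b b b b b b b b b b b b b B  =>  b b b b b b b b b b b b b b b b b b b b b b   (applied B -> b)
Final yield: b b b b b b b b b b b b b b b b b b b b b b
Total rewrite steps: 43

43


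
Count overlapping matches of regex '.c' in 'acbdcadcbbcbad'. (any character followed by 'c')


Pattern: .c means any character followed by 'c'.
Scanning 'acbdcadcbbcbad' position-by-position:
  Pos 0: window 'ac' -> MATCH
  Pos 1: window 'cb' -> no
  Pos 2: window 'bd' -> no
  Pos 3: window 'dc' -> MATCH
  Pos 4: window 'ca' -> no
  Pos 5: window 'ad' -> no
  Pos 6: window 'dc' -> MATCH
  Pos 7: window 'cb' -> no
  Pos 8: window 'bb' -> no
  Pos 9: window 'bc' -> MATCH
  Pos 10: window 'cb' -> no
  Pos 11: window 'ba' -> no
  Pos 12: window 'ad' -> no
  Pos 13: window 'd' -> no
Total matches: 4

4


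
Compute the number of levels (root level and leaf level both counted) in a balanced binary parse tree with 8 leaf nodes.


In a balanced binary tree with n leaves the deepest leaf is ceil(log2(n)) edges below the root,
so counting node levels inclusive of root and leaves gives ceil(log2(n)) + 1 levels.
log2(8) = 3.0000
ceil(3.0000) = 3
levels = 3 + 1 = 4

4


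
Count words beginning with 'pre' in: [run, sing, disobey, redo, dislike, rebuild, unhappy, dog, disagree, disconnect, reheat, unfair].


Checking each word for prefix 'pre':
  'run' -> no (count: 0)
  'sing' -> no (count: 0)
  'disobey' -> no (count: 0)
  'redo' -> no (count: 0)
  'dislike' -> no (count: 0)
  'rebuild' -> no (count: 0)
  'unhappy' -> no (count: 0)
  'dog' -> no (count: 0)
  'disagree' -> no (count: 0)
  'disconnect' -> no (count: 0)
  'reheat' -> no (count: 0)
  'unfair' -> no (count: 0)
Total with prefix 'pre': 0

0


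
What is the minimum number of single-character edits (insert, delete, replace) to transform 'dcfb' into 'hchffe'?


Building DP table for s1='dcfb' (len 4) and s2='hchffe' (len 6):
       h  c  h  f  f  e
    0  1  2  3  4  5  6
  d 1  1  2  3  4  5  6
  c 2  2  1  2  3  4  5
  f 3  3  2  2  2  3  4
  b 4  4  3  3  3  3  4
Edit distance = dp[4][6] = 4

4


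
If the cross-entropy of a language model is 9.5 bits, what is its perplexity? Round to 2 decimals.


Perplexity formula: PP = 2^H
H = 9.5
PP = 2^9.5
Decompose: 2^9.5 = 2^9 * 2^0.5 = 2^9 * sqrt(2)
2^9 = 512, sqrt(2) ~ 1.4142136
PP ~ 512 * 1.4142136 = 724.0773632
Rounded to 2 decimals: 724.08

724.08


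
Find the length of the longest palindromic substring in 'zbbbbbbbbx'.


Scanning 'zbbbbbbbbx' for palindromic substrings.
Substring at positions 1-8: 'bbbbbbbb'.
Check: reverse('bbbbbbbb') = 'bbbbbbbb' -> palindrome confirmed.
Neighbouring characters ('z' / 'x') break symmetry, so it cannot extend further.
No longer palindromic substring exists; longest length = 8

8


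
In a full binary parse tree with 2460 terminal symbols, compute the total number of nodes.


Leaf nodes (terminals): 2460
Internal nodes = n - 1 = 2460 - 1 = 2459
Total = leaves + internal = 2460 + 2459 = 4919

4919


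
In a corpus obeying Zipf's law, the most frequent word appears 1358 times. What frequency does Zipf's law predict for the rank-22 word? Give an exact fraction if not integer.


Zipf's law: freq(rank) = f1 / rank
f1 = 1358, rank = 22
freq = 1358 / 22
GCD(1358, 22) = 2
Simplified: 679/11

679/11


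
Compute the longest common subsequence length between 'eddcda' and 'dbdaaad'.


DP table for LCS of 'eddcda' and 'dbdaaad':
       d  b  d  a  a  a  d
    0  0  0  0  0  0  0  0
  e 0  0  0  0  0  0  0  0
  d 0  1  1  1  1  1  1  1
  d 0  1  1  2  2  2  2  2
  c 0  1  1  2  2  2  2  2
  d 0  1  1  2  2  2  2  3
  a 0  1  1  2  3  3  3  3
LCS: 'ddd'
LCS length = 3

3


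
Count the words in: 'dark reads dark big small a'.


Counting words by splitting on spaces:
  Word 1: 'dark'
  Word 2: 'reads'
  Word 3: 'dark'
  Word 4: 'big'
  Word 5: 'small'
  Word 6: 'a'
Total words: 6

6
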